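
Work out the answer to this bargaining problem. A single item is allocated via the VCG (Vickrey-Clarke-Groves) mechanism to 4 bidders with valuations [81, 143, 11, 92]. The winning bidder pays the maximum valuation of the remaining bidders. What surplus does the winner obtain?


Step 1: The winner is the agent with the highest value: agent 1 with value 143
Step 2: Values of other agents: [81, 11, 92]
Step 3: VCG payment = max of others' values = 92
Step 4: Surplus = 143 - 92 = 51

51


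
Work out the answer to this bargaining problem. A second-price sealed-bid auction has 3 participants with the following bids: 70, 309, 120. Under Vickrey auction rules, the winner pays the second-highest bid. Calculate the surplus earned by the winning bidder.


Step 1: Sort bids in descending order: 309, 120, 70
Step 2: The winning bid is the highest: 309
Step 3: The payment equals the second-highest bid: 120
Step 4: Surplus = winner's bid - payment = 309 - 120 = 189

189


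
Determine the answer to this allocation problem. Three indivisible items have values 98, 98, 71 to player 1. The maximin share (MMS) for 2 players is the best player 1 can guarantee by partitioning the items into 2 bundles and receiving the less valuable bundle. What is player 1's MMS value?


Step 1: Item values = 98, 98, 71
Step 2: Enumerate all 2-bundle partitions and take the smaller bundle:
  Partition 1: {98} vs {98,71} -> bundles 98, 169; min = 98
  Partition 2: {98} vs {98,71} -> bundles 98, 169; min = 98
  Partition 3: {71} vs {98,98} -> bundles 71, 196; min = 71
Step 3: MMS = max(98, 98, 71) = 98

98


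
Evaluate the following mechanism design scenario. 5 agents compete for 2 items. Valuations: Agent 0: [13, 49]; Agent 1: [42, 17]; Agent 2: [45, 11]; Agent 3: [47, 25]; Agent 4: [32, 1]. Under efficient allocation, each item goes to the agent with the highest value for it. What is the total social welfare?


Step 1: For each item, find the maximum value among all agents.
Step 2: Item 0 -> Agent 3 (value 47)
Step 3: Item 1 -> Agent 0 (value 49)
Step 4: Total welfare = 47 + 49 = 96

96


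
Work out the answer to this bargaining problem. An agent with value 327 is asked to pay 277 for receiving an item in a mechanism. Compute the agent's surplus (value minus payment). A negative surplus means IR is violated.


Step 1: Surplus = value - payment = 327 - 277 = 50
Step 2: IR is satisfied (surplus >= 0)

50


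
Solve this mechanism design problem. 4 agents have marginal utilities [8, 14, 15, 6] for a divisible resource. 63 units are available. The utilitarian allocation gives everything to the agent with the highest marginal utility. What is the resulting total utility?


Step 1: The marginal utilities are [8, 14, 15, 6]
Step 2: The highest marginal utility is 15
Step 3: All 63 units go to that agent
Step 4: Total utility = 15 * 63 = 945

945


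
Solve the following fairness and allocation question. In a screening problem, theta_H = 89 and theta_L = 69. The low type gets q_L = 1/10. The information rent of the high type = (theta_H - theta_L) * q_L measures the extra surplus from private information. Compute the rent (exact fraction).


Step 1: theta_H - theta_L = 89 - 69 = 20
Step 2: Information rent = (theta_H - theta_L) * q_L
Step 3: = 20 * 1/10
Step 4: = 2

2


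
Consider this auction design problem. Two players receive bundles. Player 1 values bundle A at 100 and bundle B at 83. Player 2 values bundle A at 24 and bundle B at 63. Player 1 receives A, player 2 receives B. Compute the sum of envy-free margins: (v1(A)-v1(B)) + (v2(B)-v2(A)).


Step 1: Player 1's margin = v1(A) - v1(B) = 100 - 83 = 17
Step 2: Player 2's margin = v2(B) - v2(A) = 63 - 24 = 39
Step 3: Total margin = 17 + 39 = 56

56


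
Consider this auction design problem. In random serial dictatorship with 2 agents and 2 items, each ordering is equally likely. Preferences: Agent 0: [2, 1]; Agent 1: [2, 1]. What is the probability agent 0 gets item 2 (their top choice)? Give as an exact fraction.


Step 1: Agent 0 wants item 2
Step 2: There are 2 possible orderings of agents
Step 3: In 1 orderings, agent 0 gets item 2
Step 4: Probability = 1/2

1/2


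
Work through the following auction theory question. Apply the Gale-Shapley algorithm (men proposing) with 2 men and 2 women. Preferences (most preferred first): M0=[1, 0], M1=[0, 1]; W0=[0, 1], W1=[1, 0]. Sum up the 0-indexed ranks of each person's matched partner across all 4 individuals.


Step 1: Run Gale-Shapley (men propose, women hold best offer):
  M0 proposes to W1; she accepts
  M1 proposes to W0; she accepts
Step 2: Final matching: W0-M1, W1-M0
Step 3: 0-indexed ranks (man's rank of his match, then woman's): 0 + 1 + 0 + 1
Step 4: Total rank sum = 2

2


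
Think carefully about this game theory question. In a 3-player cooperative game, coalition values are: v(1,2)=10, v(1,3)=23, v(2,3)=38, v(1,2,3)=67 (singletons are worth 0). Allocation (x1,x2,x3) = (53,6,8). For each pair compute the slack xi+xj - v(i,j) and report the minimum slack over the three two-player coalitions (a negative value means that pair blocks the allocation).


Step 1: Slack for coalition (1,2): x1+x2 - v12 = 59 - 10 = 49
Step 2: Slack for coalition (1,3): x1+x3 - v13 = 61 - 23 = 38
Step 3: Slack for coalition (2,3): x2+x3 - v23 = 14 - 38 = -24
Step 4: Minimum slack = min(49, 38, -24) = -24, attained by (2,3); coalition (2,3) can block (slack < 0), so the allocation is not in the core

-24


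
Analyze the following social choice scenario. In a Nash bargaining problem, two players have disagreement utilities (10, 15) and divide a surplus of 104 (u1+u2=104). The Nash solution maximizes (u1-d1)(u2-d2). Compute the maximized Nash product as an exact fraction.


Step 1: The Nash solution splits surplus symmetrically above the disagreement point
Step 2: u1 = (total + d1 - d2)/2 = (104 + 10 - 15)/2 = 99/2
Step 3: u2 = (total - d1 + d2)/2 = (104 - 10 + 15)/2 = 109/2
Step 4: Nash product = (99/2 - 10) * (109/2 - 15)
Step 5: = 79/2 * 79/2 = 6241/4

6241/4


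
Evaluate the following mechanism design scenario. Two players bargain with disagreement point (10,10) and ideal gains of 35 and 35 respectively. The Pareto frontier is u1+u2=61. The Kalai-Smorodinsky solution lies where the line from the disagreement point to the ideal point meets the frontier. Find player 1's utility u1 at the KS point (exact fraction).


Step 1: At the KS point, (u1-d1)/r1 = (u2-d2)/r2 = t and u1+u2 = 61
Step 2: u1 = d1 + r1*t and u2 = d2 + r2*t, so (d1 + r1*t) + (d2 + r2*t) = 61
Step 3: t = (61 - 10 - 10)/(35 + 35) = 41/70
Step 4: u1 = d1 + r1*t = 10 + 35 * 41/70 = 61/2
Step 5: (Check: u2 = d2 + r2*t = 61/2; u1+u2 = 61/2 + 61/2 = 61, on the frontier.)

61/2


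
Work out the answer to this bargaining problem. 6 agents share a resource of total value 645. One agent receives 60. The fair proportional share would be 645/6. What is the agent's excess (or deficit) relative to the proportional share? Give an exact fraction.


Step 1: Proportional share = 645/6 = 215/2
Step 2: Agent's actual allocation = 60
Step 3: Excess = 60 - 215/2 = -95/2

-95/2


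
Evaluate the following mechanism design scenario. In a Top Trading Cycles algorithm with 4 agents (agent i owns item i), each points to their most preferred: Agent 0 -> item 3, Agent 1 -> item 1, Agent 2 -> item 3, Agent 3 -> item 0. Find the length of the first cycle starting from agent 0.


Step 1: Trace the pointer graph from agent 0: 0 -> 3 -> 0
Step 2: A cycle is detected when we revisit agent 0
Step 3: The cycle is: 0 -> 3 -> 0
Step 4: Cycle length = 2

2


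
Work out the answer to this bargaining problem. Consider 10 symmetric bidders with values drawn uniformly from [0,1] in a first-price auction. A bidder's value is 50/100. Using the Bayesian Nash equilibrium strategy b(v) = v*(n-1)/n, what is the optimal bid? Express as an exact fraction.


Step 1: The symmetric BNE bidding function is b(v) = v * (n-1) / n
Step 2: Substitute v = 1/2 and n = 10
Step 3: b = 1/2 * 9/10
Step 4: b = 9/20

9/20


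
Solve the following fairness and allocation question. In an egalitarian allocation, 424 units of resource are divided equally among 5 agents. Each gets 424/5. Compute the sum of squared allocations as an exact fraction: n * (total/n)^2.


Step 1: Each agent's share = 424/5
Step 2: Square of each share = (424/5)^2 = 179776/25
Step 3: Sum of squares = 5 * 179776/25 = 179776/5

179776/5


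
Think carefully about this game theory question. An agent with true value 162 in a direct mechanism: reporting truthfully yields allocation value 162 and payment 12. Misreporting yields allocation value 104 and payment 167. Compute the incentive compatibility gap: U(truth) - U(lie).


Step 1: U(truth) = value - payment = 162 - 12 = 150
Step 2: U(lie) = allocation - payment = 104 - 167 = -63
Step 3: IC gap = 150 - (-63) = 213

213


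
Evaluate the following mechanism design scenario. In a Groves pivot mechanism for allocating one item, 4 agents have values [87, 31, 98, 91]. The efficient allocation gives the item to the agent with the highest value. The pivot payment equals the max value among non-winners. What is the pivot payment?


Step 1: The efficient winner is agent 2 with value 98
Step 2: Other agents' values: [87, 31, 91]
Step 3: Pivot payment = max(others) = 91
Step 4: The winner pays 91

91


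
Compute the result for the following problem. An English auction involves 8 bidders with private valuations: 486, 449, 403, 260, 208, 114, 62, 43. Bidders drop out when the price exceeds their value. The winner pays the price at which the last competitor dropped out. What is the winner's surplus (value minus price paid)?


Step 1: Identify the highest value: 486
Step 2: Identify the second-highest value: 449
Step 3: The final price = second-highest value = 449
Step 4: Surplus = 486 - 449 = 37

37


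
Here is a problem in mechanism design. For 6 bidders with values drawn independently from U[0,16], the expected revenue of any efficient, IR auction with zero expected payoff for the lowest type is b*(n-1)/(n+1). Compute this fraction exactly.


Step 1: By Revenue Equivalence, expected revenue = b*(n-1)/(n+1)
Step 2: Substituting n = 6, b = 16
Step 3: Revenue = 16*(6-1)/(6+1) = 16*5/7
Step 4: Revenue = 80/7

80/7


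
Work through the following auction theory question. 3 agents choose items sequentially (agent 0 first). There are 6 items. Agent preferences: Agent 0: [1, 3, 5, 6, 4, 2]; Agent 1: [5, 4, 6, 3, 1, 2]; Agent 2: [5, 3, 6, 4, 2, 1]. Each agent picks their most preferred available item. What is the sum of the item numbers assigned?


Step 1: Agent 0 picks item 1
Step 2: Agent 1 picks item 5
Step 3: Agent 2 picks item 3
Step 4: Sum = 1 + 5 + 3 = 9

9


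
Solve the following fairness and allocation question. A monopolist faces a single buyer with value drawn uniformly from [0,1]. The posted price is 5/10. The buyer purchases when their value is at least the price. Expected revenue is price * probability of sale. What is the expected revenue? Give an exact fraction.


Step 1: Posted price r = 1/2, value support [0,1]
Step 2: P(v >= r) = (1 - 1/2)/1 = 1/2
Step 3: Expected revenue = r * P(v >= r) = 1/2 * 1/2
Step 4: Revenue = 1/4

1/4


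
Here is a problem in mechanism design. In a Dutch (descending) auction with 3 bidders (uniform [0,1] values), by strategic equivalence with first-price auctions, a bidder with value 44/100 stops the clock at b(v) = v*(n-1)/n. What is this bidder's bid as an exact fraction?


Step 1: Dutch auctions are strategically equivalent to first-price auctions
Step 2: The equilibrium bid is b(v) = v*(n-1)/n
Step 3: b = 11/25 * 2/3
Step 4: b = 22/75

22/75


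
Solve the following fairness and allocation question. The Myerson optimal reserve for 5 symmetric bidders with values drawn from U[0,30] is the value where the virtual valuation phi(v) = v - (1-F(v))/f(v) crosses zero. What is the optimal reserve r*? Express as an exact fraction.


Step 1: For U[0,30], F(v) = v/30 and f(v) = 1/30
Step 2: phi(v) = v - (1 - v/30)/(1/30) = v - (30 - v) = 2v - 30
Step 3: Set phi(r*) = 0: 2r* - 30 = 0
Step 4: r* = 30/2 = 15 (the number of bidders n = 5 does not enter)

15


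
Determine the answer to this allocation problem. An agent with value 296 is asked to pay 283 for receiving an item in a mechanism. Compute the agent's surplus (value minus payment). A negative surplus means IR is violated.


Step 1: Surplus = value - payment = 296 - 283 = 13
Step 2: IR is satisfied (surplus >= 0)

13


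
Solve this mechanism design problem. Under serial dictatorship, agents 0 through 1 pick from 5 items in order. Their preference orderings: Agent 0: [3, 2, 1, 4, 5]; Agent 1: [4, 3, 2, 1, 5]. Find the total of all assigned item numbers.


Step 1: Agent 0 picks item 3
Step 2: Agent 1 picks item 4
Step 3: Sum = 3 + 4 = 7

7


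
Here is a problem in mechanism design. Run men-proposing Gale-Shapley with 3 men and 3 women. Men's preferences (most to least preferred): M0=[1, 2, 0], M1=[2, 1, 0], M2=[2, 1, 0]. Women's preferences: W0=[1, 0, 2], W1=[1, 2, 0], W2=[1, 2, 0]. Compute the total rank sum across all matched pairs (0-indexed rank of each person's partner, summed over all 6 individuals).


Step 1: Run Gale-Shapley (men propose, women hold best offer):
  M0 proposes to W1; she accepts
  M1 proposes to W2; she accepts
  M2 proposes to W2; rejected
  M2 proposes to W1; she switches from M0
  M0 proposes to W2; rejected
  M0 proposes to W0; she accepts
Step 2: Final matching: W0-M0, W1-M2, W2-M1
Step 3: 0-indexed ranks (man's rank of his match, then woman's): 2 + 1 + 1 + 1 + 0 + 0
Step 4: Total rank sum = 5

5


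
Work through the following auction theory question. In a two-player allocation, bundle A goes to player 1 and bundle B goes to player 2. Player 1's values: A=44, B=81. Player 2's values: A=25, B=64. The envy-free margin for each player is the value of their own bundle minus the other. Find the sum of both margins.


Step 1: Player 1's margin = v1(A) - v1(B) = 44 - 81 = -37
Step 2: Player 2's margin = v2(B) - v2(A) = 64 - 25 = 39
Step 3: Total margin = -37 + 39 = 2

2


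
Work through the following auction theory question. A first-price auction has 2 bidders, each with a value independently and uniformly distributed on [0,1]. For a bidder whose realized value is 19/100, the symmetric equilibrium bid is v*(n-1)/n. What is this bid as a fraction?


Step 1: The symmetric BNE bidding function is b(v) = v * (n-1) / n
Step 2: Substitute v = 19/100 and n = 2
Step 3: b = 19/100 * 1/2
Step 4: b = 19/200

19/200


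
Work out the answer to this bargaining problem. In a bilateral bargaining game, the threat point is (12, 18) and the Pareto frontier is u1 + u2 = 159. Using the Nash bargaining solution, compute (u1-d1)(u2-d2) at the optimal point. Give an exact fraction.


Step 1: The Nash solution splits surplus symmetrically above the disagreement point
Step 2: u1 = (total + d1 - d2)/2 = (159 + 12 - 18)/2 = 153/2
Step 3: u2 = (total - d1 + d2)/2 = (159 - 12 + 18)/2 = 165/2
Step 4: Nash product = (153/2 - 12) * (165/2 - 18)
Step 5: = 129/2 * 129/2 = 16641/4

16641/4


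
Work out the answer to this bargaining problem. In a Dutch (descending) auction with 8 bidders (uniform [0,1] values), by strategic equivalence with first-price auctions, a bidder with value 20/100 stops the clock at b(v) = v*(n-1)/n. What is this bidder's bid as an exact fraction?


Step 1: Dutch auctions are strategically equivalent to first-price auctions
Step 2: The equilibrium bid is b(v) = v*(n-1)/n
Step 3: b = 1/5 * 7/8
Step 4: b = 7/40

7/40


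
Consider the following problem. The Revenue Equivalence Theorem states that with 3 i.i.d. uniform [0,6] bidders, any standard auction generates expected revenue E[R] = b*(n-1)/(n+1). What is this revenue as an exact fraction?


Step 1: By Revenue Equivalence, expected revenue = b*(n-1)/(n+1)
Step 2: Substituting n = 3, b = 6
Step 3: Revenue = 6*(3-1)/(3+1) = 6*2/4
Step 4: Revenue = 12/4 = 3

3


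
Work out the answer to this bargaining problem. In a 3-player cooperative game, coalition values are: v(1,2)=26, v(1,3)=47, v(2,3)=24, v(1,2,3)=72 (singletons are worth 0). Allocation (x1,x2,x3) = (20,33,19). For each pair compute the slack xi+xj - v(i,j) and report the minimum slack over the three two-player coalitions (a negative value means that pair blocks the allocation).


Step 1: Slack for coalition (1,2): x1+x2 - v12 = 53 - 26 = 27
Step 2: Slack for coalition (1,3): x1+x3 - v13 = 39 - 47 = -8
Step 3: Slack for coalition (2,3): x2+x3 - v23 = 52 - 24 = 28
Step 4: Minimum slack = min(27, -8, 28) = -8, attained by (1,3); coalition (1,3) can block (slack < 0), so the allocation is not in the core

-8


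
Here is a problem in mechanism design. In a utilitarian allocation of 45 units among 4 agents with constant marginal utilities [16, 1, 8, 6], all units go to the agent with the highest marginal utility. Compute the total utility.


Step 1: The marginal utilities are [16, 1, 8, 6]
Step 2: The highest marginal utility is 16
Step 3: All 45 units go to that agent
Step 4: Total utility = 16 * 45 = 720

720


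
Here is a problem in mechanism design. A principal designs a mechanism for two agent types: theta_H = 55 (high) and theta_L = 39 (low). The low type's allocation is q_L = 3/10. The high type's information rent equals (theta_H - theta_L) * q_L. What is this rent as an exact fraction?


Step 1: theta_H - theta_L = 55 - 39 = 16
Step 2: Information rent = (theta_H - theta_L) * q_L
Step 3: = 16 * 3/10
Step 4: = 24/5

24/5


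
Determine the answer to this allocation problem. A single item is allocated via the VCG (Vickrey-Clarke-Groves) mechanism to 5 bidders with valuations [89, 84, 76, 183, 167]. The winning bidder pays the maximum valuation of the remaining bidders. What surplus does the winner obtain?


Step 1: The winner is the agent with the highest value: agent 3 with value 183
Step 2: Values of other agents: [89, 84, 76, 167]
Step 3: VCG payment = max of others' values = 167
Step 4: Surplus = 183 - 167 = 16

16


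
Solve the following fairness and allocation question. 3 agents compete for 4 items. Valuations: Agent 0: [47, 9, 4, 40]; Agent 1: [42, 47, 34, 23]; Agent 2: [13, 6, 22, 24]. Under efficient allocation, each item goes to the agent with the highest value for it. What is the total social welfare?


Step 1: For each item, find the maximum value among all agents.
Step 2: Item 0 -> Agent 0 (value 47)
Step 3: Item 1 -> Agent 1 (value 47)
Step 4: Item 2 -> Agent 1 (value 34)
Step 5: Item 3 -> Agent 0 (value 40)
Step 6: Total welfare = 47 + 47 + 34 + 40 = 168

168


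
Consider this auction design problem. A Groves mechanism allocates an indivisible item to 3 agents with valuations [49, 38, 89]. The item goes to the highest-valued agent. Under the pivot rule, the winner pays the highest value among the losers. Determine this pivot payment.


Step 1: The efficient winner is agent 2 with value 89
Step 2: Other agents' values: [49, 38]
Step 3: Pivot payment = max(others) = 49
Step 4: The winner pays 49

49


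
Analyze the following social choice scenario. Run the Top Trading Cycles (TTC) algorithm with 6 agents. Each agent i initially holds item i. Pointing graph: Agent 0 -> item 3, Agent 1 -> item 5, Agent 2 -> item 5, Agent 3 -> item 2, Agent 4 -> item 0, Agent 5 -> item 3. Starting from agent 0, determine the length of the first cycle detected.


Step 1: Trace the pointer graph from agent 0: 0 -> 3 -> 2 -> 5 -> 3
Step 2: A cycle is detected when we revisit agent 3
Step 3: The cycle is: 3 -> 2 -> 5 -> 3
Step 4: Cycle length = 3

3


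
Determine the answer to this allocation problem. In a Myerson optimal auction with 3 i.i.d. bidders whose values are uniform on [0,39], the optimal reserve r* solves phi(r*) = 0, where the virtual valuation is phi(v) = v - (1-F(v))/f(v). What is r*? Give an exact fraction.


Step 1: For U[0,39], F(v) = v/39 and f(v) = 1/39
Step 2: phi(v) = v - (1 - v/39)/(1/39) = v - (39 - v) = 2v - 39
Step 3: Set phi(r*) = 0: 2r* - 39 = 0
Step 4: r* = 39/2 (the number of bidders n = 3 does not enter)

39/2


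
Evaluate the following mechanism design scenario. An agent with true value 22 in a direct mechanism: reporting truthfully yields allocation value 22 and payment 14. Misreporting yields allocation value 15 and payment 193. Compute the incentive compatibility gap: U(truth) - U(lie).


Step 1: U(truth) = value - payment = 22 - 14 = 8
Step 2: U(lie) = allocation - payment = 15 - 193 = -178
Step 3: IC gap = 8 - (-178) = 186

186


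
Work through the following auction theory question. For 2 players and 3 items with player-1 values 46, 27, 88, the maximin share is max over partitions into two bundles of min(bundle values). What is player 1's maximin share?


Step 1: Item values = 46, 27, 88
Step 2: Enumerate all 2-bundle partitions and take the smaller bundle:
  Partition 1: {46} vs {27,88} -> bundles 46, 115; min = 46
  Partition 2: {27} vs {46,88} -> bundles 27, 134; min = 27
  Partition 3: {88} vs {46,27} -> bundles 88, 73; min = 73
Step 3: MMS = max(46, 27, 73) = 73

73


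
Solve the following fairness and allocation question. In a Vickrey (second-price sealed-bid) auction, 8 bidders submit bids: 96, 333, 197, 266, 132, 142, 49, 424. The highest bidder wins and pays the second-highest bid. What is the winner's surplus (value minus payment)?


Step 1: Sort bids in descending order: 424, 333, 266, 197, 142, 132, 96, 49
Step 2: The winning bid is the highest: 424
Step 3: The payment equals the second-highest bid: 333
Step 4: Surplus = winner's bid - payment = 424 - 333 = 91

91


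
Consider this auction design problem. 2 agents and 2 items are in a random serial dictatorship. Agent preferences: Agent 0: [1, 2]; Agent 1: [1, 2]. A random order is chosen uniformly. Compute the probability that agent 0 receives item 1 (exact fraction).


Step 1: Agent 0 wants item 1
Step 2: There are 2 possible orderings of agents
Step 3: In 1 orderings, agent 0 gets item 1
Step 4: Probability = 1/2

1/2


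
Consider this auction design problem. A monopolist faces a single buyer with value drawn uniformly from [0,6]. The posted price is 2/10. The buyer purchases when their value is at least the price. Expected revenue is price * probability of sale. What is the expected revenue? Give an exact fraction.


Step 1: Posted price r = 1/5, value support [0,6]
Step 2: P(v >= r) = (6 - 1/5)/6 = 29/30
Step 3: Expected revenue = r * P(v >= r) = 1/5 * 29/30
Step 4: Revenue = 29/150

29/150


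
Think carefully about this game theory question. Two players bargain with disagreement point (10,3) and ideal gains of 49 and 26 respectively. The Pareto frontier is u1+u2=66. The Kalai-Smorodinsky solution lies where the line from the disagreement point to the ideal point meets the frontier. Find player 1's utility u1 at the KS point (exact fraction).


Step 1: At the KS point, (u1-d1)/r1 = (u2-d2)/r2 = t and u1+u2 = 66
Step 2: u1 = d1 + r1*t and u2 = d2 + r2*t, so (d1 + r1*t) + (d2 + r2*t) = 66
Step 3: t = (66 - 10 - 3)/(49 + 26) = 53/75
Step 4: u1 = d1 + r1*t = 10 + 49 * 53/75 = 3347/75
Step 5: (Check: u2 = d2 + r2*t = 1603/75; u1+u2 = 3347/75 + 1603/75 = 66, on the frontier.)

3347/75


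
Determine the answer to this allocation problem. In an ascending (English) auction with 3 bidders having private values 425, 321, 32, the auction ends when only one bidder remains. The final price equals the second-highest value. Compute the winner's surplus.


Step 1: Identify the highest value: 425
Step 2: Identify the second-highest value: 321
Step 3: The final price = second-highest value = 321
Step 4: Surplus = 425 - 321 = 104

104


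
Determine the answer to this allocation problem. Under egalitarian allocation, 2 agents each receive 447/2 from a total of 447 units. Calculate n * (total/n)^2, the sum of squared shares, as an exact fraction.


Step 1: Each agent's share = 447/2
Step 2: Square of each share = (447/2)^2 = 199809/4
Step 3: Sum of squares = 2 * 199809/4 = 199809/2

199809/2


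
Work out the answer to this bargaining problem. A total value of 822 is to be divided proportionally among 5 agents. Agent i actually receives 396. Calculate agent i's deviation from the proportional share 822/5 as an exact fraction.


Step 1: Proportional share = 822/5
Step 2: Agent's actual allocation = 396
Step 3: Excess = 396 - 822/5 = 1158/5

1158/5


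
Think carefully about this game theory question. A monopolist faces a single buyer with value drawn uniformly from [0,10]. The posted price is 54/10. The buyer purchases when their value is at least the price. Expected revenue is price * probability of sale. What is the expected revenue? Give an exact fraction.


Step 1: Posted price r = 27/5, value support [0,10]
Step 2: P(v >= r) = (10 - 27/5)/10 = 23/50
Step 3: Expected revenue = r * P(v >= r) = 27/5 * 23/50
Step 4: Revenue = 621/250

621/250


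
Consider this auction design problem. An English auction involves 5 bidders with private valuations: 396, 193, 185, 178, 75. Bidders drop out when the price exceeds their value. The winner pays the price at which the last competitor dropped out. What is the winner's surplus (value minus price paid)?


Step 1: Identify the highest value: 396
Step 2: Identify the second-highest value: 193
Step 3: The final price = second-highest value = 193
Step 4: Surplus = 396 - 193 = 203

203


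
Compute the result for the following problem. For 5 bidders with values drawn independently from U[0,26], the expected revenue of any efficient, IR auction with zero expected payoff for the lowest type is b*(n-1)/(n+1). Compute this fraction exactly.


Step 1: By Revenue Equivalence, expected revenue = b*(n-1)/(n+1)
Step 2: Substituting n = 5, b = 26
Step 3: Revenue = 26*(5-1)/(5+1) = 26*4/6
Step 4: Revenue = 104/6 = 52/3

52/3


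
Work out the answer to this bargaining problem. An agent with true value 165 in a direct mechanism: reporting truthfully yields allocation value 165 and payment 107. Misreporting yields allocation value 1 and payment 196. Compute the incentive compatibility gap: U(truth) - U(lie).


Step 1: U(truth) = value - payment = 165 - 107 = 58
Step 2: U(lie) = allocation - payment = 1 - 196 = -195
Step 3: IC gap = 58 - (-195) = 253

253


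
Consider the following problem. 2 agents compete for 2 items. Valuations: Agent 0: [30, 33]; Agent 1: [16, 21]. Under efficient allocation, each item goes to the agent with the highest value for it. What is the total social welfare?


Step 1: For each item, find the maximum value among all agents.
Step 2: Item 0 -> Agent 0 (value 30)
Step 3: Item 1 -> Agent 0 (value 33)
Step 4: Total welfare = 30 + 33 = 63

63


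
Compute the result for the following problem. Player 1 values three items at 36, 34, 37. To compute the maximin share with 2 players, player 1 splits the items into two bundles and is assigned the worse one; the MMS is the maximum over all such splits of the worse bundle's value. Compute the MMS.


Step 1: Item values = 36, 34, 37
Step 2: Enumerate all 2-bundle partitions and take the smaller bundle:
  Partition 1: {36} vs {34,37} -> bundles 36, 71; min = 36
  Partition 2: {34} vs {36,37} -> bundles 34, 73; min = 34
  Partition 3: {37} vs {36,34} -> bundles 37, 70; min = 37
Step 3: MMS = max(36, 34, 37) = 37

37


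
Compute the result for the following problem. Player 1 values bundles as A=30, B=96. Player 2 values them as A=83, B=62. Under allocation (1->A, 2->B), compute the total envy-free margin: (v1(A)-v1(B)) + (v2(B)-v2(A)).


Step 1: Player 1's margin = v1(A) - v1(B) = 30 - 96 = -66
Step 2: Player 2's margin = v2(B) - v2(A) = 62 - 83 = -21
Step 3: Total margin = -66 + -21 = -87

-87


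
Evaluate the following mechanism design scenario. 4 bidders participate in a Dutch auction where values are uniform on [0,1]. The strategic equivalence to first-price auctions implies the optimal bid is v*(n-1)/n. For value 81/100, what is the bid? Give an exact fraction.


Step 1: Dutch auctions are strategically equivalent to first-price auctions
Step 2: The equilibrium bid is b(v) = v*(n-1)/n
Step 3: b = 81/100 * 3/4
Step 4: b = 243/400

243/400


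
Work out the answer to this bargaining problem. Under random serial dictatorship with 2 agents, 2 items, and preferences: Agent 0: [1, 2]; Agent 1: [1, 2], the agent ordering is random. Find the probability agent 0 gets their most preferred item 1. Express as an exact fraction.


Step 1: Agent 0 wants item 1
Step 2: There are 2 possible orderings of agents
Step 3: In 1 orderings, agent 0 gets item 1
Step 4: Probability = 1/2

1/2


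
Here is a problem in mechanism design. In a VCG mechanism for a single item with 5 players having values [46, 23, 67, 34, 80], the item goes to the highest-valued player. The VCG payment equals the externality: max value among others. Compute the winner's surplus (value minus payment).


Step 1: The winner is the agent with the highest value: agent 4 with value 80
Step 2: Values of other agents: [46, 23, 67, 34]
Step 3: VCG payment = max of others' values = 67
Step 4: Surplus = 80 - 67 = 13

13


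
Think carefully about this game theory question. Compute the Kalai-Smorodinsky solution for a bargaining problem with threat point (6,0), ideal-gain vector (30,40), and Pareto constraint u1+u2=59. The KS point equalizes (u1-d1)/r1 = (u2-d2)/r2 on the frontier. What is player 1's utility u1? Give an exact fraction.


Step 1: At the KS point, (u1-d1)/r1 = (u2-d2)/r2 = t and u1+u2 = 59
Step 2: u1 = d1 + r1*t and u2 = d2 + r2*t, so (d1 + r1*t) + (d2 + r2*t) = 59
Step 3: t = (59 - 6 - 0)/(30 + 40) = 53/70
Step 4: u1 = d1 + r1*t = 6 + 30 * 53/70 = 201/7
Step 5: (Check: u2 = d2 + r2*t = 212/7; u1+u2 = 201/7 + 212/7 = 59, on the frontier.)

201/7


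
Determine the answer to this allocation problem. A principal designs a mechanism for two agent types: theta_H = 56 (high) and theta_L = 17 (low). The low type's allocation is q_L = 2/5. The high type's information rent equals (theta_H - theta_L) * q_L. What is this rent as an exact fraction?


Step 1: theta_H - theta_L = 56 - 17 = 39
Step 2: Information rent = (theta_H - theta_L) * q_L
Step 3: = 39 * 2/5
Step 4: = 78/5

78/5


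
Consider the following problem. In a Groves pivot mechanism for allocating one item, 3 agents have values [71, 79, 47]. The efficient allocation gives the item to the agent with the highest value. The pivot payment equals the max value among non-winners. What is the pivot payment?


Step 1: The efficient winner is agent 1 with value 79
Step 2: Other agents' values: [71, 47]
Step 3: Pivot payment = max(others) = 71
Step 4: The winner pays 71

71


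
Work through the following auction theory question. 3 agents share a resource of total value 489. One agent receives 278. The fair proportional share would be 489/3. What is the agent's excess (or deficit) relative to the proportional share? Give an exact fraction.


Step 1: Proportional share = 489/3 = 163
Step 2: Agent's actual allocation = 278
Step 3: Excess = 278 - 163 = 115

115


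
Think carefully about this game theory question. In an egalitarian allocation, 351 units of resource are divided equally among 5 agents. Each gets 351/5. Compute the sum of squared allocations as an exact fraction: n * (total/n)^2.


Step 1: Each agent's share = 351/5
Step 2: Square of each share = (351/5)^2 = 123201/25
Step 3: Sum of squares = 5 * 123201/25 = 123201/5

123201/5


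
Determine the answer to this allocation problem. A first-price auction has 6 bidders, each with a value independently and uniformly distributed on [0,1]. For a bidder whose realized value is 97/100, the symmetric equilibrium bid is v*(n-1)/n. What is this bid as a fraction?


Step 1: The symmetric BNE bidding function is b(v) = v * (n-1) / n
Step 2: Substitute v = 97/100 and n = 6
Step 3: b = 97/100 * 5/6
Step 4: b = 97/120

97/120


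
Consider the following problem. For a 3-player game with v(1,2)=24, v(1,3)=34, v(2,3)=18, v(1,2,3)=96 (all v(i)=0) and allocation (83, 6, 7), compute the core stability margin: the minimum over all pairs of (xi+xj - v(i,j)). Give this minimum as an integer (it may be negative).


Step 1: Slack for coalition (1,2): x1+x2 - v12 = 89 - 24 = 65
Step 2: Slack for coalition (1,3): x1+x3 - v13 = 90 - 34 = 56
Step 3: Slack for coalition (2,3): x2+x3 - v23 = 13 - 18 = -5
Step 4: Minimum slack = min(65, 56, -5) = -5, attained by (2,3); coalition (2,3) can block (slack < 0), so the allocation is not in the core

-5


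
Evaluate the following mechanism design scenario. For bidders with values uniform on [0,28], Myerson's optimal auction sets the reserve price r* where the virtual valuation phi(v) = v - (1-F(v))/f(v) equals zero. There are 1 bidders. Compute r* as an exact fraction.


Step 1: For U[0,28], F(v) = v/28 and f(v) = 1/28
Step 2: phi(v) = v - (1 - v/28)/(1/28) = v - (28 - v) = 2v - 28
Step 3: Set phi(r*) = 0: 2r* - 28 = 0
Step 4: r* = 28/2 = 14 (the number of bidders n = 1 does not enter)

14


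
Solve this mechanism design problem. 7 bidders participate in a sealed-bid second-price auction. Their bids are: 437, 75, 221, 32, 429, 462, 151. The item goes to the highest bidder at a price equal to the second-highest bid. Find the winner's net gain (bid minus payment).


Step 1: Sort bids in descending order: 462, 437, 429, 221, 151, 75, 32
Step 2: The winning bid is the highest: 462
Step 3: The payment equals the second-highest bid: 437
Step 4: Surplus = winner's bid - payment = 462 - 437 = 25

25


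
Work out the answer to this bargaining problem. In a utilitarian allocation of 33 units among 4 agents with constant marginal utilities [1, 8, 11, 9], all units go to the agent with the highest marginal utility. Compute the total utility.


Step 1: The marginal utilities are [1, 8, 11, 9]
Step 2: The highest marginal utility is 11
Step 3: All 33 units go to that agent
Step 4: Total utility = 11 * 33 = 363

363


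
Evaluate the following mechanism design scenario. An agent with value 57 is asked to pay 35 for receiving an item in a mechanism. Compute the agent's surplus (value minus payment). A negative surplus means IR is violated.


Step 1: Surplus = value - payment = 57 - 35 = 22
Step 2: IR is satisfied (surplus >= 0)

22


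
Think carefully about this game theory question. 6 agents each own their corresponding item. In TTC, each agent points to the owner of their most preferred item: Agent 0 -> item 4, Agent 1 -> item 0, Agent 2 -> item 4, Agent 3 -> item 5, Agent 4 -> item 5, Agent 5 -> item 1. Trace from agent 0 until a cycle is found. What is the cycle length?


Step 1: Trace the pointer graph from agent 0: 0 -> 4 -> 5 -> 1 -> 0
Step 2: A cycle is detected when we revisit agent 0
Step 3: The cycle is: 0 -> 4 -> 5 -> 1 -> 0
Step 4: Cycle length = 4

4


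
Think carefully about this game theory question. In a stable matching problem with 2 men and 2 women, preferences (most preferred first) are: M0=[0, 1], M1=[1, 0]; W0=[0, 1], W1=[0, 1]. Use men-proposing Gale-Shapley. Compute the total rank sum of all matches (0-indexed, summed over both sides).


Step 1: Run Gale-Shapley (men propose, women hold best offer):
  M0 proposes to W0; she accepts
  M1 proposes to W1; she accepts
Step 2: Final matching: W0-M0, W1-M1
Step 3: 0-indexed ranks (man's rank of his match, then woman's): 0 + 0 + 0 + 1
Step 4: Total rank sum = 1

1


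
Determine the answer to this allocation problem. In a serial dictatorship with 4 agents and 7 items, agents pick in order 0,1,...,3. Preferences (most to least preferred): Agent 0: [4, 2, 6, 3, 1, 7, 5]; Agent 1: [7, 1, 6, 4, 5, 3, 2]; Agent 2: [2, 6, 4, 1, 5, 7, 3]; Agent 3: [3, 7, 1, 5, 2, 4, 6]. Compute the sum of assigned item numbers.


Step 1: Agent 0 picks item 4
Step 2: Agent 1 picks item 7
Step 3: Agent 2 picks item 2
Step 4: Agent 3 picks item 3
Step 5: Sum = 4 + 7 + 2 + 3 = 16

16


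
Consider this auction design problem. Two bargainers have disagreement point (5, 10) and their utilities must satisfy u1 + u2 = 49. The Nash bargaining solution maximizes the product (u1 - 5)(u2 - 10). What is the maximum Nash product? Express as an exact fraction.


Step 1: The Nash solution splits surplus symmetrically above the disagreement point
Step 2: u1 = (total + d1 - d2)/2 = (49 + 5 - 10)/2 = 22
Step 3: u2 = (total - d1 + d2)/2 = (49 - 5 + 10)/2 = 27
Step 4: Nash product = (22 - 5) * (27 - 10)
Step 5: = 17 * 17 = 289

289


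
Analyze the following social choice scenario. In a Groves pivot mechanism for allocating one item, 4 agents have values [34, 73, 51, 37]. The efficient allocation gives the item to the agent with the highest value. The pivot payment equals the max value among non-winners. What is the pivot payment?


Step 1: The efficient winner is agent 1 with value 73
Step 2: Other agents' values: [34, 51, 37]
Step 3: Pivot payment = max(others) = 51
Step 4: The winner pays 51

51


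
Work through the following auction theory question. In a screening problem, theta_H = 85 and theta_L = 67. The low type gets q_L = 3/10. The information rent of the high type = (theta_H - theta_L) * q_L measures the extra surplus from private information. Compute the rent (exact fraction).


Step 1: theta_H - theta_L = 85 - 67 = 18
Step 2: Information rent = (theta_H - theta_L) * q_L
Step 3: = 18 * 3/10
Step 4: = 27/5

27/5


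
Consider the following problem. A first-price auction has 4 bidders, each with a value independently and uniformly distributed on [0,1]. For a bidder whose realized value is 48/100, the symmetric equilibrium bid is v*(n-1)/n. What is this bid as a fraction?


Step 1: The symmetric BNE bidding function is b(v) = v * (n-1) / n
Step 2: Substitute v = 12/25 and n = 4
Step 3: b = 12/25 * 3/4
Step 4: b = 9/25

9/25


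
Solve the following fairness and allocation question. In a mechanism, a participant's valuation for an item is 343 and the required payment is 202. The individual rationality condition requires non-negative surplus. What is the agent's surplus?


Step 1: Surplus = value - payment = 343 - 202 = 141
Step 2: IR is satisfied (surplus >= 0)

141


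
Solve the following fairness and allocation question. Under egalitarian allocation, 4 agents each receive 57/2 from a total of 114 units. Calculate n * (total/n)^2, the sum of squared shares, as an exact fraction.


Step 1: Each agent's share = 114/4 = 57/2
Step 2: Square of each share = (57/2)^2 = 3249/4
Step 3: Sum of squares = 4 * 3249/4 = 3249

3249


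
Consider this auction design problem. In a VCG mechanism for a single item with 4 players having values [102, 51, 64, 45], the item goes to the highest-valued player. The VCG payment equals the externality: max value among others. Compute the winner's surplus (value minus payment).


Step 1: The winner is the agent with the highest value: agent 0 with value 102
Step 2: Values of other agents: [51, 64, 45]
Step 3: VCG payment = max of others' values = 64
Step 4: Surplus = 102 - 64 = 38

38


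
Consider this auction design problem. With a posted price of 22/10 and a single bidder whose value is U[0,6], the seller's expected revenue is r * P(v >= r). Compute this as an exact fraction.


Step 1: Posted price r = 11/5, value support [0,6]
Step 2: P(v >= r) = (6 - 11/5)/6 = 19/30
Step 3: Expected revenue = r * P(v >= r) = 11/5 * 19/30
Step 4: Revenue = 209/150

209/150


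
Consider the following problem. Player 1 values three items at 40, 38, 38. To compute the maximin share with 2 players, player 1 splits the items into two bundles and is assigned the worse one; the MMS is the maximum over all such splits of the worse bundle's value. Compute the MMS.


Step 1: Item values = 40, 38, 38
Step 2: Enumerate all 2-bundle partitions and take the smaller bundle:
  Partition 1: {40} vs {38,38} -> bundles 40, 76; min = 40
  Partition 2: {38} vs {40,38} -> bundles 38, 78; min = 38
  Partition 3: {38} vs {40,38} -> bundles 38, 78; min = 38
Step 3: MMS = max(40, 38, 38) = 40

40
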